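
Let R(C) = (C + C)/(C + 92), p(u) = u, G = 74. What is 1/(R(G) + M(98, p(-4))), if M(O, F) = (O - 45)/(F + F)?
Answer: -664/3807 ≈ -0.17442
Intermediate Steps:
R(C) = 2*C/(92 + C) (R(C) = (2*C)/(92 + C) = 2*C/(92 + C))
M(O, F) = (-45 + O)/(2*F) (M(O, F) = (-45 + O)/((2*F)) = (-45 + O)*(1/(2*F)) = (-45 + O)/(2*F))
1/(R(G) + M(98, p(-4))) = 1/(2*74/(92 + 74) + (1/2)*(-45 + 98)/(-4)) = 1/(2*74/166 + (1/2)*(-1/4)*53) = 1/(2*74*(1/166) - 53/8) = 1/(74/83 - 53/8) = 1/(-3807/664) = -664/3807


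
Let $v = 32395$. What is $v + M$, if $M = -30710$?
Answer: $1685$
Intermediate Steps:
$v + M = 32395 - 30710 = 1685$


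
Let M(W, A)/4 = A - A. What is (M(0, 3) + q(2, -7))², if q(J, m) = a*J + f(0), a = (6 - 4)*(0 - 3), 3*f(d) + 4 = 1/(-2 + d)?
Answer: 729/4 ≈ 182.25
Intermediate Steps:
f(d) = -4/3 + 1/(3*(-2 + d))
a = -6 (a = 2*(-3) = -6)
q(J, m) = -3/2 - 6*J (q(J, m) = -6*J + (9 - 4*0)/(3*(-2 + 0)) = -6*J + (⅓)*(9 + 0)/(-2) = -6*J + (⅓)*(-½)*9 = -6*J - 3/2 = -3/2 - 6*J)
M(W, A) = 0 (M(W, A) = 4*(A - A) = 4*0 = 0)
(M(0, 3) + q(2, -7))² = (0 + (-3/2 - 6*2))² = (0 + (-3/2 - 12))² = (0 - 27/2)² = (-27/2)² = 729/4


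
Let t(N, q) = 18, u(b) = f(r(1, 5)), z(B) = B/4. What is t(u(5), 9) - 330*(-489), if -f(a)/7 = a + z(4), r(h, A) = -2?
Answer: 161388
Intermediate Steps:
z(B) = B/4 (z(B) = B*(¼) = B/4)
f(a) = -7 - 7*a (f(a) = -7*(a + (¼)*4) = -7*(a + 1) = -7*(1 + a) = -7 - 7*a)
u(b) = 7 (u(b) = -7 - 7*(-2) = -7 + 14 = 7)
t(u(5), 9) - 330*(-489) = 18 - 330*(-489) = 18 + 161370 = 161388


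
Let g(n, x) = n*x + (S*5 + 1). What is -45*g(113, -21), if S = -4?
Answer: 107640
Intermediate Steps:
g(n, x) = -19 + n*x (g(n, x) = n*x + (-4*5 + 1) = n*x + (-20 + 1) = n*x - 19 = -19 + n*x)
-45*g(113, -21) = -45*(-19 + 113*(-21)) = -45*(-19 - 2373) = -45*(-2392) = 107640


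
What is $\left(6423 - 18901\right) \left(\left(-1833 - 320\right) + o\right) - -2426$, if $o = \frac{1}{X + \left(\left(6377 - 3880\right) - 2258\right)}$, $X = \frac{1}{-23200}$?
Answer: $\frac{148974930330840}{5544799} \approx 2.6868 \cdot 10^{7}$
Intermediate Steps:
$X = - \frac{1}{23200} \approx -4.3103 \cdot 10^{-5}$
$o = \frac{23200}{5544799}$ ($o = \frac{1}{- \frac{1}{23200} + \left(\left(6377 - 3880\right) - 2258\right)} = \frac{1}{- \frac{1}{23200} + \left(2497 - 2258\right)} = \frac{1}{- \frac{1}{23200} + 239} = \frac{1}{\frac{5544799}{23200}} = \frac{23200}{5544799} \approx 0.0041841$)
$\left(6423 - 18901\right) \left(\left(-1833 - 320\right) + o\right) - -2426 = \left(6423 - 18901\right) \left(\left(-1833 - 320\right) + \frac{23200}{5544799}\right) - -2426 = - 12478 \left(\left(-1833 - 320\right) + \frac{23200}{5544799}\right) + 2426 = - 12478 \left(-2153 + \frac{23200}{5544799}\right) + 2426 = \left(-12478\right) \left(- \frac{11937929047}{5544799}\right) + 2426 = \frac{148961478648466}{5544799} + 2426 = \frac{148974930330840}{5544799}$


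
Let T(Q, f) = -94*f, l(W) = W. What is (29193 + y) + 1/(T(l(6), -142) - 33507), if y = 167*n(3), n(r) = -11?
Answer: 551469603/20159 ≈ 27356.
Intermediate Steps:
y = -1837 (y = 167*(-11) = -1837)
(29193 + y) + 1/(T(l(6), -142) - 33507) = (29193 - 1837) + 1/(-94*(-142) - 33507) = 27356 + 1/(13348 - 33507) = 27356 + 1/(-20159) = 27356 - 1/20159 = 551469603/20159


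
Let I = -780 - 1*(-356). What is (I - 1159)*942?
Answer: -1491186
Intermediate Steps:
I = -424 (I = -780 + 356 = -424)
(I - 1159)*942 = (-424 - 1159)*942 = -1583*942 = -1491186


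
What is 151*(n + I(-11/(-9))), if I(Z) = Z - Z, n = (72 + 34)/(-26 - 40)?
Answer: -8003/33 ≈ -242.52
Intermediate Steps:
n = -53/33 (n = 106/(-66) = 106*(-1/66) = -53/33 ≈ -1.6061)
I(Z) = 0
151*(n + I(-11/(-9))) = 151*(-53/33 + 0) = 151*(-53/33) = -8003/33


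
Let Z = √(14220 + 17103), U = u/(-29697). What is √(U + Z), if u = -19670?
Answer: √(584139990 + 881911809*√31323)/29697 ≈ 13.328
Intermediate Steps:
U = 19670/29697 (U = -19670/(-29697) = -19670*(-1/29697) = 19670/29697 ≈ 0.66236)
Z = √31323 ≈ 176.98
√(U + Z) = √(19670/29697 + √31323)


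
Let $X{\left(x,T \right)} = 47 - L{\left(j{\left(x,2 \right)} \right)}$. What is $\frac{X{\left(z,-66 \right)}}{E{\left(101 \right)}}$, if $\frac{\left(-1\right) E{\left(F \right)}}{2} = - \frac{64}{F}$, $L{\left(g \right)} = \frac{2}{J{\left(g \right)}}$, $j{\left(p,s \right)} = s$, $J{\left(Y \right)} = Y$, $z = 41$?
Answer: $\frac{2323}{64} \approx 36.297$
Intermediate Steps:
$L{\left(g \right)} = \frac{2}{g}$
$E{\left(F \right)} = \frac{128}{F}$ ($E{\left(F \right)} = - 2 \left(- \frac{64}{F}\right) = \frac{128}{F}$)
$X{\left(x,T \right)} = 46$ ($X{\left(x,T \right)} = 47 - \frac{2}{2} = 47 - 2 \cdot \frac{1}{2} = 47 - 1 = 46$)
$\frac{X{\left(z,-66 \right)}}{E{\left(101 \right)}} = \frac{46}{128 \cdot \frac{1}{101}} = \frac{46}{\frac{128}{101}} = 46 \cdot \frac{101}{128} = \frac{2323}{64}$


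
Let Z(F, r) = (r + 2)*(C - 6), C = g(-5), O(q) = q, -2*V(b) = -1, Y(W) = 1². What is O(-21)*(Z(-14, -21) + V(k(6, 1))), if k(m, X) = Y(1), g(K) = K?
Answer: -8799/2 ≈ -4399.5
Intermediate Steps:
Y(W) = 1
k(m, X) = 1
V(b) = ½ (V(b) = -½*(-1) = ½)
C = -5
Z(F, r) = -22 - 11*r (Z(F, r) = (r + 2)*(-5 - 6) = (2 + r)*(-11) = -22 - 11*r)
O(-21)*(Z(-14, -21) + V(k(6, 1))) = -21*((-22 - 11*(-21)) + ½) = -21*((-22 + 231) + ½) = -21*(209 + ½) = -21*419/2 = -8799/2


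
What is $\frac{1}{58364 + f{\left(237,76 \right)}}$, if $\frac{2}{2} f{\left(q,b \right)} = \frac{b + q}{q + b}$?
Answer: $\frac{1}{58365} \approx 1.7134 \cdot 10^{-5}$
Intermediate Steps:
$f{\left(q,b \right)} = 1$ ($f{\left(q,b \right)} = \frac{b + q}{q + b} = \frac{b + q}{b + q} = 1$)
$\frac{1}{58364 + f{\left(237,76 \right)}} = \frac{1}{58364 + 1} = \frac{1}{58365}$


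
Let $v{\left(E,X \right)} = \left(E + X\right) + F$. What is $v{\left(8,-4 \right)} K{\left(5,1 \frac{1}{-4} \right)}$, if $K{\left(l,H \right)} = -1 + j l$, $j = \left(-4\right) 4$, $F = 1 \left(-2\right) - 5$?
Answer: $243$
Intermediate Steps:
$F = -7$ ($F = -2 - 5 = -7$)
$v{\left(E,X \right)} = -7 + E + X$ ($v{\left(E,X \right)} = \left(E + X\right) - 7 = -7 + E + X$)
$j = -16$
$K{\left(l,H \right)} = -1 - 16 l$
$v{\left(8,-4 \right)} K{\left(5,1 \frac{1}{-4} \right)} = \left(-7 + 8 - 4\right) \left(-1 - 80\right) = - 3 \left(-1 - 80\right) = \left(-3\right) \left(-81\right) = 243$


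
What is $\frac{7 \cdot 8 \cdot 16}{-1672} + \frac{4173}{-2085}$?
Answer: $- \frac{368559}{145255} \approx -2.5373$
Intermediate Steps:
$\frac{7 \cdot 8 \cdot 16}{-1672} + \frac{4173}{-2085} = 56 \cdot 16 \left(- \frac{1}{1672}\right) + 4173 \left(- \frac{1}{2085}\right) = 896 \left(- \frac{1}{1672}\right) - \frac{1391}{695} = - \frac{112}{209} - \frac{1391}{695} = - \frac{368559}{145255}$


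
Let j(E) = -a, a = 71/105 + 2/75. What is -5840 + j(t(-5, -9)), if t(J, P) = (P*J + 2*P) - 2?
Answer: -1022123/175 ≈ -5840.7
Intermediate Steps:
a = 123/175 (a = 71*(1/105) + 2*(1/75) = 71/105 + 2/75 = 123/175 ≈ 0.70286)
t(J, P) = -2 + 2*P + J*P (t(J, P) = (J*P + 2*P) - 2 = (2*P + J*P) - 2 = -2 + 2*P + J*P)
j(E) = -123/175 (j(E) = -1*123/175 = -123/175)
-5840 + j(t(-5, -9)) = -5840 - 123/175 = -1022123/175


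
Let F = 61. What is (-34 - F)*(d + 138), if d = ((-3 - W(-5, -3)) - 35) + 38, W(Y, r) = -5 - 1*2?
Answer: -13775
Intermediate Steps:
W(Y, r) = -7 (W(Y, r) = -5 - 2 = -7)
d = 7 (d = ((-3 - 1*(-7)) - 35) + 38 = ((-3 + 7) - 35) + 38 = (4 - 35) + 38 = -31 + 38 = 7)
(-34 - F)*(d + 138) = (-34 - 1*61)*(7 + 138) = (-34 - 61)*145 = -95*145 = -13775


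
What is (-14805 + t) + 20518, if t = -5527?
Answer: 186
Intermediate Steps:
(-14805 + t) + 20518 = (-14805 - 5527) + 20518 = -20332 + 20518 = 186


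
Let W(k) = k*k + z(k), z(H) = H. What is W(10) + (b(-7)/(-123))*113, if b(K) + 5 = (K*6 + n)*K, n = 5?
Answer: -15172/123 ≈ -123.35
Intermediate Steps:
W(k) = k + k² (W(k) = k*k + k = k² + k = k + k²)
b(K) = -5 + K*(5 + 6*K) (b(K) = -5 + (K*6 + 5)*K = -5 + (6*K + 5)*K = -5 + (5 + 6*K)*K = -5 + K*(5 + 6*K))
W(10) + (b(-7)/(-123))*113 = 10*(1 + 10) + ((-5 + 5*(-7) + 6*(-7)²)/(-123))*113 = 10*11 + ((-5 - 35 + 6*49)*(-1/123))*113 = 110 + ((-5 - 35 + 294)*(-1/123))*113 = 110 + (254*(-1/123))*113 = 110 - 254/123*113 = 110 - 28702/123 = -15172/123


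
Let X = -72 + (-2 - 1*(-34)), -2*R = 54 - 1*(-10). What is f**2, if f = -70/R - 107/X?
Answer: 151321/6400 ≈ 23.644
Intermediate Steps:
R = -32 (R = -(54 - 1*(-10))/2 = -(54 + 10)/2 = -1/2*64 = -32)
X = -40 (X = -72 + (-2 + 34) = -72 + 32 = -40)
f = 389/80 (f = -70/(-32) - 107/(-40) = -70*(-1/32) - 107*(-1/40) = 35/16 + 107/40 = 389/80 ≈ 4.8625)
f**2 = (389/80)**2 = 151321/6400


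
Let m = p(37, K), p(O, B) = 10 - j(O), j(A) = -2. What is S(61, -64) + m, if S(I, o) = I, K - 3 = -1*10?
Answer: 73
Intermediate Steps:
K = -7 (K = 3 - 1*10 = 3 - 10 = -7)
p(O, B) = 12 (p(O, B) = 10 - 1*(-2) = 10 + 2 = 12)
m = 12
S(61, -64) + m = 61 + 12 = 73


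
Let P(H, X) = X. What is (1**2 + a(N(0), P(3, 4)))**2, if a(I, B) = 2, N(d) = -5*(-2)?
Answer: 9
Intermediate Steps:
N(d) = 10
(1**2 + a(N(0), P(3, 4)))**2 = (1**2 + 2)**2 = (1 + 2)**2 = 3**2 = 9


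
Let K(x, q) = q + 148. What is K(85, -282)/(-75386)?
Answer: 67/37693 ≈ 0.0017775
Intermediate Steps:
K(x, q) = 148 + q
K(85, -282)/(-75386) = (148 - 282)/(-75386) = -134*(-1/75386) = 67/37693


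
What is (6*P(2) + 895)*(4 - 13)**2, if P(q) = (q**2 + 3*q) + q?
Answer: 78327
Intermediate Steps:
P(q) = q**2 + 4*q
(6*P(2) + 895)*(4 - 13)**2 = (6*(2*(4 + 2)) + 895)*(4 - 13)**2 = (6*(2*6) + 895)*(-9)**2 = (6*12 + 895)*81 = (72 + 895)*81 = 967*81 = 78327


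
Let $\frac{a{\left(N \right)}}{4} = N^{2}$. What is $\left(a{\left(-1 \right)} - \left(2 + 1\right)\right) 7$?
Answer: $7$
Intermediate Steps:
$a{\left(N \right)} = 4 N^{2}$
$\left(a{\left(-1 \right)} - \left(2 + 1\right)\right) 7 = \left(4 \left(-1\right)^{2} - \left(2 + 1\right)\right) 7 = \left(4 \cdot 1 - 3\right) 7 = \left(4 - 3\right) 7 = 1 \cdot 7 = 7$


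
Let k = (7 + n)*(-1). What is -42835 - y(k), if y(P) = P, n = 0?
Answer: -42828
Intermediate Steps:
k = -7 (k = (7 + 0)*(-1) = 7*(-1) = -7)
-42835 - y(k) = -42835 - 1*(-7) = -42835 + 7 = -42828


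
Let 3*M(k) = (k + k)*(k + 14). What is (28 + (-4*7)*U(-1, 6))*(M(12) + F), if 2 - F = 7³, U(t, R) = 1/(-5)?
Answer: -22344/5 ≈ -4468.8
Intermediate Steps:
U(t, R) = -⅕
M(k) = 2*k*(14 + k)/3 (M(k) = ((k + k)*(k + 14))/3 = ((2*k)*(14 + k))/3 = (2*k*(14 + k))/3 = 2*k*(14 + k)/3)
F = -341 (F = 2 - 1*7³ = 2 - 1*343 = 2 - 343 = -341)
(28 + (-4*7)*U(-1, 6))*(M(12) + F) = (28 - 4*7*(-⅕))*((⅔)*12*(14 + 12) - 341) = (28 - 28*(-⅕))*((⅔)*12*26 - 341) = (28 + 28/5)*(208 - 341) = (168/5)*(-133) = -22344/5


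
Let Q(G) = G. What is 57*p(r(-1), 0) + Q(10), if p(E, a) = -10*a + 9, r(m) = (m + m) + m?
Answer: 523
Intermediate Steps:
r(m) = 3*m (r(m) = 2*m + m = 3*m)
p(E, a) = 9 - 10*a
57*p(r(-1), 0) + Q(10) = 57*(9 - 10*0) + 10 = 57*(9 + 0) + 10 = 57*9 + 10 = 513 + 10 = 523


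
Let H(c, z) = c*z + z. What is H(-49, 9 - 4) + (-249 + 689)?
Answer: 200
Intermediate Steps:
H(c, z) = z + c*z
H(-49, 9 - 4) + (-249 + 689) = (9 - 4)*(1 - 49) + (-249 + 689) = 5*(-48) + 440 = -240 + 440 = 200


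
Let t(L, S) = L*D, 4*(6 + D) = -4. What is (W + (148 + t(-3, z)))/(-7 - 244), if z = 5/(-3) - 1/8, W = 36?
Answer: -205/251 ≈ -0.81673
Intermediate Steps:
z = -43/24 (z = 5*(-⅓) - 1*⅛ = -5/3 - ⅛ = -43/24 ≈ -1.7917)
D = -7 (D = -6 + (¼)*(-4) = -6 - 1 = -7)
t(L, S) = -7*L (t(L, S) = L*(-7) = -7*L)
(W + (148 + t(-3, z)))/(-7 - 244) = (36 + (148 - 7*(-3)))/(-7 - 244) = (36 + (148 + 21))/(-251) = (36 + 169)*(-1/251) = 205*(-1/251) = -205/251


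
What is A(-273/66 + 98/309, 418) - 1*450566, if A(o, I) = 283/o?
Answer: -11699968892/25963 ≈ -4.5064e+5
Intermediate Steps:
A(-273/66 + 98/309, 418) - 1*450566 = 283/(-273/66 + 98/309) - 1*450566 = 283/(-273*1/66 + 98*(1/309)) - 450566 = 283/(-91/22 + 98/309) - 450566 = 283/(-25963/6798) - 450566 = 283*(-6798/25963) - 450566 = -1923834/25963 - 450566 = -11699968892/25963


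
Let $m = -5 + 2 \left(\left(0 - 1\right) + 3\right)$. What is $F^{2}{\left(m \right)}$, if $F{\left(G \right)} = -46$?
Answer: $2116$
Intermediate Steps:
$m = -1$ ($m = -5 + 2 \left(-1 + 3\right) = -5 + 2 \cdot 2 = -5 + 4 = -1$)
$F^{2}{\left(m \right)} = \left(-46\right)^{2} = 2116$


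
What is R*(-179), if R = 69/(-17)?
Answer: 12351/17 ≈ 726.53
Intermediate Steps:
R = -69/17 (R = 69*(-1/17) = -69/17 ≈ -4.0588)
R*(-179) = -69/17*(-179) = 12351/17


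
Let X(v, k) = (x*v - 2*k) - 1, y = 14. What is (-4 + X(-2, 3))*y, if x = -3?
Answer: -70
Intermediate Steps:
X(v, k) = -1 - 3*v - 2*k (X(v, k) = (-3*v - 2*k) - 1 = -1 - 3*v - 2*k)
(-4 + X(-2, 3))*y = (-4 + (-1 - 3*(-2) - 2*3))*14 = (-4 + (-1 + 6 - 6))*14 = (-4 - 1)*14 = -5*14 = -70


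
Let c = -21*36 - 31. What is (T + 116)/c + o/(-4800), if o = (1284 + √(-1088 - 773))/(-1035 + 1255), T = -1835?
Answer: 151187791/69256000 - I*√1861/1056000 ≈ 2.183 - 4.0852e-5*I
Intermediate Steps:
o = 321/55 + I*√1861/220 (o = (1284 + √(-1861))/220 = (1284 + I*√1861)*(1/220) = 321/55 + I*√1861/220 ≈ 5.8364 + 0.19609*I)
c = -787 (c = -756 - 31 = -787)
(T + 116)/c + o/(-4800) = (-1835 + 116)/(-787) + (321/55 + I*√1861/220)/(-4800) = -1719*(-1/787) + (321/55 + I*√1861/220)*(-1/4800) = 1719/787 + (-107/88000 - I*√1861/1056000) = 151187791/69256000 - I*√1861/1056000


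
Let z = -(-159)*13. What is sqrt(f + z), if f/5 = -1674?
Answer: I*sqrt(6303) ≈ 79.391*I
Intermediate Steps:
f = -8370 (f = 5*(-1674) = -8370)
z = 2067 (z = -1*(-2067) = 2067)
sqrt(f + z) = sqrt(-8370 + 2067) = sqrt(-6303) = I*sqrt(6303)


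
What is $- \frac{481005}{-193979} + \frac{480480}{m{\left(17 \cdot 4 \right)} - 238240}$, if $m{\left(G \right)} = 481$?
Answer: $\frac{7053412625}{15373417687} \approx 0.45881$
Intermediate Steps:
$- \frac{481005}{-193979} + \frac{480480}{m{\left(17 \cdot 4 \right)} - 238240} = - \frac{481005}{-193979} + \frac{480480}{481 - 238240} = \left(-481005\right) \left(- \frac{1}{193979}\right) + \frac{480480}{481 - 238240} = \frac{481005}{193979} + \frac{480480}{-237759} = \frac{481005}{193979} + 480480 \left(- \frac{1}{237759}\right) = \frac{481005}{193979} - \frac{160160}{79253} = \frac{7053412625}{15373417687}$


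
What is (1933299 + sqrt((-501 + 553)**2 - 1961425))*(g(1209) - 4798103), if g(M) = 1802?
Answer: -9272683926999 - 4796301*I*sqrt(1958721) ≈ -9.2727e+12 - 6.7126e+9*I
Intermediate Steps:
(1933299 + sqrt((-501 + 553)**2 - 1961425))*(g(1209) - 4798103) = (1933299 + sqrt((-501 + 553)**2 - 1961425))*(1802 - 4798103) = (1933299 + sqrt(52**2 - 1961425))*(-4796301) = (1933299 + sqrt(2704 - 1961425))*(-4796301) = (1933299 + sqrt(-1958721))*(-4796301) = (1933299 + I*sqrt(1958721))*(-4796301) = -9272683926999 - 4796301*I*sqrt(1958721)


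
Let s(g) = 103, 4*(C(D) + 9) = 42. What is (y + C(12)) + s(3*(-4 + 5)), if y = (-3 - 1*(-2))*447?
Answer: -685/2 ≈ -342.50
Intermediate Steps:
C(D) = 3/2 (C(D) = -9 + (¼)*42 = -9 + 21/2 = 3/2)
y = -447 (y = (-3 + 2)*447 = -1*447 = -447)
(y + C(12)) + s(3*(-4 + 5)) = (-447 + 3/2) + 103 = -891/2 + 103 = -685/2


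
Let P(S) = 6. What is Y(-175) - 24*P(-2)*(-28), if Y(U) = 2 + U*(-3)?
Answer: 4559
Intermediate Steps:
Y(U) = 2 - 3*U
Y(-175) - 24*P(-2)*(-28) = (2 - 3*(-175)) - 24*6*(-28) = (2 + 525) - 144*(-28) = 527 + 4032 = 4559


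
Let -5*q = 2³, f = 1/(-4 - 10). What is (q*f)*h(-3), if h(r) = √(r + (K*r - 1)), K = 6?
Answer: 4*I*√22/35 ≈ 0.53605*I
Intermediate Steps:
h(r) = √(-1 + 7*r) (h(r) = √(r + (6*r - 1)) = √(r + (-1 + 6*r)) = √(-1 + 7*r))
f = -1/14 (f = 1/(-14) = -1/14 ≈ -0.071429)
q = -8/5 (q = -⅕*2³ = -⅕*8 = -8/5 ≈ -1.6000)
(q*f)*h(-3) = (-8/5*(-1/14))*√(-1 + 7*(-3)) = 4*√(-1 - 21)/35 = 4*√(-22)/35 = 4*(I*√22)/35 = 4*I*√22/35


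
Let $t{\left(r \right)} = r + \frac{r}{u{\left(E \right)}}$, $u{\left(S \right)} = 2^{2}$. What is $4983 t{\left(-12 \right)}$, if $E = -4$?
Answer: $-74745$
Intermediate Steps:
$u{\left(S \right)} = 4$
$t{\left(r \right)} = \frac{5 r}{4}$ ($t{\left(r \right)} = r + \frac{r}{4} = \frac{5 r}{4}$)
$4983 t{\left(-12 \right)} = 4983 \cdot \frac{5}{4} \left(-12\right) = 4983 \left(-15\right) = -74745$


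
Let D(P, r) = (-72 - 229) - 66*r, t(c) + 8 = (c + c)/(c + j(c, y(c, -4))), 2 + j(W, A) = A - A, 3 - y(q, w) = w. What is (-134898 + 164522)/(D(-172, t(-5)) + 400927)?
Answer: 103684/1403709 ≈ 0.073864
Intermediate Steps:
y(q, w) = 3 - w
j(W, A) = -2 (j(W, A) = -2 + (A - A) = -2 + 0 = -2)
t(c) = -8 + 2*c/(-2 + c) (t(c) = -8 + (c + c)/(c - 2) = -8 + (2*c)/(-2 + c) = -8 + 2*c/(-2 + c))
D(P, r) = -301 - 66*r
(-134898 + 164522)/(D(-172, t(-5)) + 400927) = (-134898 + 164522)/((-301 - 132*(8 - 3*(-5))/(-2 - 5)) + 400927) = 29624/((-301 - 132*(8 + 15)/(-7)) + 400927) = 29624/((-301 - 132*(-1)*23/7) + 400927) = 29624/((-301 - 66*(-46/7)) + 400927) = 29624/((-301 + 3036/7) + 400927) = 29624/(929/7 + 400927) = 29624/(2807418/7) = 29624*(7/2807418) = 103684/1403709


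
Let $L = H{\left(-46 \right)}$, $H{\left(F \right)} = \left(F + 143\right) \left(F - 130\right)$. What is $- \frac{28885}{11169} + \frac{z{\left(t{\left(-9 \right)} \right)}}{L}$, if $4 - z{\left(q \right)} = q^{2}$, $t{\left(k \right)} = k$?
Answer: $- \frac{44751337}{17334288} \approx -2.5817$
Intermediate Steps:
$z{\left(q \right)} = 4 - q^{2}$
$H{\left(F \right)} = \left(-130 + F\right) \left(143 + F\right)$ ($H{\left(F \right)} = \left(143 + F\right) \left(-130 + F\right) = \left(-130 + F\right) \left(143 + F\right)$)
$L = -17072$ ($L = -18590 + \left(-46\right)^{2} + 13 \left(-46\right) = -18590 + 2116 - 598 = -17072$)
$- \frac{28885}{11169} + \frac{z{\left(t{\left(-9 \right)} \right)}}{L} = - \frac{28885}{11169} + \frac{4 - \left(-9\right)^{2}}{-17072} = \left(-28885\right) \frac{1}{11169} + \left(4 - 81\right) \left(- \frac{1}{17072}\right) = - \frac{28885}{11169} + \left(4 - 81\right) \left(- \frac{1}{17072}\right) = - \frac{28885}{11169} - - \frac{7}{1552} = - \frac{28885}{11169} + \frac{7}{1552} = - \frac{44751337}{17334288}$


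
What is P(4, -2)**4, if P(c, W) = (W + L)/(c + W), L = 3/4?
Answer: 625/4096 ≈ 0.15259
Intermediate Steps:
L = 3/4 (L = 3*(1/4) = 3/4 ≈ 0.75000)
P(c, W) = (3/4 + W)/(W + c) (P(c, W) = (W + 3/4)/(c + W) = (3/4 + W)/(W + c))
P(4, -2)**4 = ((3/4 - 2)/(-2 + 4))**4 = (-5/4/2)**4 = ((1/2)*(-5/4))**4 = (-5/8)**4 = 625/4096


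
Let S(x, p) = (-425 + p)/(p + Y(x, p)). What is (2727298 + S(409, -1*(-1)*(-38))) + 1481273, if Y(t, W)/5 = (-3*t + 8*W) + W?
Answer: 33176165656/7883 ≈ 4.2086e+6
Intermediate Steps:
Y(t, W) = -15*t + 45*W (Y(t, W) = 5*((-3*t + 8*W) + W) = 5*(-3*t + 9*W) = -15*t + 45*W)
S(x, p) = (-425 + p)/(-15*x + 46*p) (S(x, p) = (-425 + p)/(p + (-15*x + 45*p)) = (-425 + p)/(-15*x + 46*p))
(2727298 + S(409, -1*(-1)*(-38))) + 1481273 = (2727298 + (-425 - 1*(-1)*(-38))/(-15*409 + 46*(-1*(-1)*(-38)))) + 1481273 = (2727298 + (-425 + 1*(-38))/(-6135 + 46*(1*(-38)))) + 1481273 = (2727298 + (-425 - 38)/(-6135 + 46*(-38))) + 1481273 = (2727298 - 463/(-6135 - 1748)) + 1481273 = (2727298 - 463/(-7883)) + 1481273 = (2727298 - 1/7883*(-463)) + 1481273 = (2727298 + 463/7883) + 1481273 = 21499290597/7883 + 1481273 = 33176165656/7883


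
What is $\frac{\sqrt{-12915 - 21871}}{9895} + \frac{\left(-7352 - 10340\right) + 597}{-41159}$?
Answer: $\frac{17095}{41159} + \frac{i \sqrt{34786}}{9895} \approx 0.41534 + 0.018849 i$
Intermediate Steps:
$\frac{\sqrt{-12915 - 21871}}{9895} + \frac{\left(-7352 - 10340\right) + 597}{-41159} = \sqrt{-34786} \cdot \frac{1}{9895} + \left(-17692 + 597\right) \left(- \frac{1}{41159}\right) = i \sqrt{34786} \cdot \frac{1}{9895} - - \frac{17095}{41159} = \frac{i \sqrt{34786}}{9895} + \frac{17095}{41159} = \frac{17095}{41159} + \frac{i \sqrt{34786}}{9895}$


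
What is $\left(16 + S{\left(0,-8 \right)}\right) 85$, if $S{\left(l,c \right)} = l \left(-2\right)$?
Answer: $1360$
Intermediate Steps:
$S{\left(l,c \right)} = - 2 l$
$\left(16 + S{\left(0,-8 \right)}\right) 85 = \left(16 - 0\right) 85 = \left(16 + 0\right) 85 = 16 \cdot 85 = 1360$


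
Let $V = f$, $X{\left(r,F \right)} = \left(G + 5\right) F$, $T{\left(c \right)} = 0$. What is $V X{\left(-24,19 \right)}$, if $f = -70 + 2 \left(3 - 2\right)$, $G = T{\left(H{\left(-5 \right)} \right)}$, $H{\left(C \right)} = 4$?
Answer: $-6460$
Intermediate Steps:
$G = 0$
$X{\left(r,F \right)} = 5 F$ ($X{\left(r,F \right)} = \left(0 + 5\right) F = 5 F$)
$f = -68$ ($f = -70 + 2 \cdot 1 = -70 + 2 = -68$)
$V = -68$
$V X{\left(-24,19 \right)} = - 68 \cdot 5 \cdot 19 = \left(-68\right) 95 = -6460$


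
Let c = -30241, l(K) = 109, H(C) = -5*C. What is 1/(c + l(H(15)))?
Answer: -1/30132 ≈ -3.3187e-5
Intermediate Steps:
1/(c + l(H(15))) = 1/(-30241 + 109) = 1/(-30132) = -1/30132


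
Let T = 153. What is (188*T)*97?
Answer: 2790108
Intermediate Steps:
(188*T)*97 = (188*153)*97 = 28764*97 = 2790108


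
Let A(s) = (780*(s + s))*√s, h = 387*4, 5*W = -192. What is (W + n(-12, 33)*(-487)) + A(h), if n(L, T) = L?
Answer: 29028/5 + 14489280*√43 ≈ 9.5018e+7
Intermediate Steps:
W = -192/5 (W = (⅕)*(-192) = -192/5 ≈ -38.400)
h = 1548
A(s) = 1560*s^(3/2) (A(s) = (780*(2*s))*√s = (1560*s)*√s = 1560*s^(3/2))
(W + n(-12, 33)*(-487)) + A(h) = (-192/5 - 12*(-487)) + 1560*1548^(3/2) = (-192/5 + 5844) + 1560*(9288*√43) = 29028/5 + 14489280*√43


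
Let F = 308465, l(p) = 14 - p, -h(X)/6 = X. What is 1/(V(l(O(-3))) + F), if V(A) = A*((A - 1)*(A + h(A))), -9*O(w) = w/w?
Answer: 729/215354875 ≈ 3.3851e-6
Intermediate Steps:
h(X) = -6*X
O(w) = -1/9 (O(w) = -w/(9*w) = -1/9*1 = -1/9)
V(A) = -5*A**2*(-1 + A) (V(A) = A*((A - 1)*(A - 6*A)) = A*((-1 + A)*(-5*A)) = A*(-5*A*(-1 + A)) = -5*A**2*(-1 + A))
1/(V(l(O(-3))) + F) = 1/(5*(14 - 1*(-1/9))**2*(1 - (14 - 1*(-1/9))) + 308465) = 1/(5*(14 + 1/9)**2*(1 - (14 + 1/9)) + 308465) = 1/(5*(127/9)**2*(1 - 1*127/9) + 308465) = 1/(5*(16129/81)*(1 - 127/9) + 308465) = 1/(5*(16129/81)*(-118/9) + 308465) = 1/(-9516110/729 + 308465) = 1/(215354875/729) = 729/215354875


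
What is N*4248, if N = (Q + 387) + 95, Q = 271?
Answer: 3198744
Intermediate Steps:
N = 753 (N = (271 + 387) + 95 = 658 + 95 = 753)
N*4248 = 753*4248 = 3198744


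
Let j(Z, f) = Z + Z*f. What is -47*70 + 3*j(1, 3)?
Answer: -3278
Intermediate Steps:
-47*70 + 3*j(1, 3) = -47*70 + 3*(1*(1 + 3)) = -3290 + 3*(1*4) = -3290 + 3*4 = -3290 + 12 = -3278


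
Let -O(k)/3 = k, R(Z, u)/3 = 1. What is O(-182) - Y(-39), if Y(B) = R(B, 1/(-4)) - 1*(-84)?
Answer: 459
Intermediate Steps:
R(Z, u) = 3 (R(Z, u) = 3*1 = 3)
O(k) = -3*k
Y(B) = 87 (Y(B) = 3 - 1*(-84) = 3 + 84 = 87)
O(-182) - Y(-39) = -3*(-182) - 1*87 = 546 - 87 = 459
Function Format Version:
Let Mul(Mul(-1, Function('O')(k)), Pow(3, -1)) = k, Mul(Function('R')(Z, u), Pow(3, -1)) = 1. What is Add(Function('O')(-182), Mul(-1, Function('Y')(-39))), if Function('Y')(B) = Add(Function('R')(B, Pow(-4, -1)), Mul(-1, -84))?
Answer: 459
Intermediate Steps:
Function('R')(Z, u) = 3 (Function('R')(Z, u) = Mul(3, 1) = 3)
Function('O')(k) = Mul(-3, k)
Function('Y')(B) = 87 (Function('Y')(B) = Add(3, Mul(-1, -84)) = Add(3, 84) = 87)
Add(Function('O')(-182), Mul(-1, Function('Y')(-39))) = Add(Mul(-3, -182), Mul(-1, 87)) = Add(546, -87) = 459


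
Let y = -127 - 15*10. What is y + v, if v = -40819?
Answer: -41096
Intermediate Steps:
y = -277 (y = -127 - 150 = -277)
y + v = -277 - 40819 = -41096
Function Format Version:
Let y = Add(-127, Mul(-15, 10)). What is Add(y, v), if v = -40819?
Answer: -41096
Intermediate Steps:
y = -277 (y = Add(-127, -150) = -277)
Add(y, v) = Add(-277, -40819) = -41096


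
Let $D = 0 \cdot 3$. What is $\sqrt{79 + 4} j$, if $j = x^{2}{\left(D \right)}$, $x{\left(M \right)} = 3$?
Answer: $9 \sqrt{83} \approx 81.994$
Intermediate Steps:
$D = 0$
$j = 9$ ($j = 3^{2} = 9$)
$\sqrt{79 + 4} j = \sqrt{79 + 4} \cdot 9 = \sqrt{83} \cdot 9 = 9 \sqrt{83}$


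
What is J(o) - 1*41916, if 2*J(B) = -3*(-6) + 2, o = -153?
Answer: -41906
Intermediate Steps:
J(B) = 10 (J(B) = (-3*(-6) + 2)/2 = (18 + 2)/2 = (1/2)*20 = 10)
J(o) - 1*41916 = 10 - 1*41916 = 10 - 41916 = -41906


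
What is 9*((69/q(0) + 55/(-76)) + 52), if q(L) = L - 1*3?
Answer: 19341/76 ≈ 254.49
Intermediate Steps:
q(L) = -3 + L (q(L) = L - 3 = -3 + L)
9*((69/q(0) + 55/(-76)) + 52) = 9*((69/(-3 + 0) + 55/(-76)) + 52) = 9*((69/(-3) + 55*(-1/76)) + 52) = 9*((69*(-1/3) - 55/76) + 52) = 9*((-23 - 55/76) + 52) = 9*(-1803/76 + 52) = 9*(2149/76) = 19341/76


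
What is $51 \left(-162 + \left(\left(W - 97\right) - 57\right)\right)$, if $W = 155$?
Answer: $-8211$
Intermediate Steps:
$51 \left(-162 + \left(\left(W - 97\right) - 57\right)\right) = 51 \left(-162 + \left(\left(155 - 97\right) - 57\right)\right) = 51 \left(-162 + \left(58 - 57\right)\right) = 51 \left(-162 + 1\right) = 51 \left(-161\right) = -8211$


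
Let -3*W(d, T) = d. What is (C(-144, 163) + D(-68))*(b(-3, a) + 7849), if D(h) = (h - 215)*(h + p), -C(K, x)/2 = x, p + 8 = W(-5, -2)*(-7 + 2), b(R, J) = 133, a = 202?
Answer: 563696822/3 ≈ 1.8790e+8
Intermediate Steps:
W(d, T) = -d/3
p = -49/3 (p = -8 + (-1/3*(-5))*(-7 + 2) = -8 + (5/3)*(-5) = -8 - 25/3 = -49/3 ≈ -16.333)
C(K, x) = -2*x
D(h) = (-215 + h)*(-49/3 + h) (D(h) = (h - 215)*(h - 49/3) = (-215 + h)*(-49/3 + h))
(C(-144, 163) + D(-68))*(b(-3, a) + 7849) = (-2*163 + (10535/3 + (-68)**2 - 694/3*(-68)))*(133 + 7849) = (-326 + (10535/3 + 4624 + 47192/3))*7982 = (-326 + 71599/3)*7982 = (70621/3)*7982 = 563696822/3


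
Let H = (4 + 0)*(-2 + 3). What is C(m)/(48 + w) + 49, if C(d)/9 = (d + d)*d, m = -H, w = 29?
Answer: 4061/77 ≈ 52.740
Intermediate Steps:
H = 4 (H = 4*1 = 4)
m = -4 (m = -1*4 = -4)
C(d) = 18*d² (C(d) = 9*((d + d)*d) = 9*((2*d)*d) = 9*(2*d²) = 18*d²)
C(m)/(48 + w) + 49 = (18*(-4)²)/(48 + 29) + 49 = (18*16)/77 + 49 = (1/77)*288 + 49 = 288/77 + 49 = 4061/77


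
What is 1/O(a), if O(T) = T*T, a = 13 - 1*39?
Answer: 1/676 ≈ 0.0014793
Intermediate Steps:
a = -26 (a = 13 - 39 = -26)
O(T) = T**2
1/O(a) = 1/((-26)**2) = 1/676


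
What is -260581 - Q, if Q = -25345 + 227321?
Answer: -462557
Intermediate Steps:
Q = 201976
-260581 - Q = -260581 - 1*201976 = -260581 - 201976 = -462557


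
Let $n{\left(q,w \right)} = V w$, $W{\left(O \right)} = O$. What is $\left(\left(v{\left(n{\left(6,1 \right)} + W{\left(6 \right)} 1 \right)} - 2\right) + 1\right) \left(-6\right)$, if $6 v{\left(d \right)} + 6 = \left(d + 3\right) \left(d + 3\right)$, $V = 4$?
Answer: $-157$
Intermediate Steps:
$n{\left(q,w \right)} = 4 w$
$v{\left(d \right)} = -1 + \frac{\left(3 + d\right)^{2}}{6}$ ($v{\left(d \right)} = -1 + \frac{\left(d + 3\right) \left(d + 3\right)}{6} = -1 + \frac{\left(3 + d\right) \left(3 + d\right)}{6} = -1 + \frac{\left(3 + d\right)^{2}}{6}$)
$\left(\left(v{\left(n{\left(6,1 \right)} + W{\left(6 \right)} 1 \right)} - 2\right) + 1\right) \left(-6\right) = \left(\left(\left(-1 + \frac{\left(3 + \left(4 \cdot 1 + 6 \cdot 1\right)\right)^{2}}{6}\right) - 2\right) + 1\right) \left(-6\right) = \left(\left(\left(-1 + \frac{\left(3 + \left(4 + 6\right)\right)^{2}}{6}\right) - 2\right) + 1\right) \left(-6\right) = \left(\left(\left(-1 + \frac{\left(3 + 10\right)^{2}}{6}\right) - 2\right) + 1\right) \left(-6\right) = \left(\left(\left(-1 + \frac{13^{2}}{6}\right) - 2\right) + 1\right) \left(-6\right) = \left(\left(\left(-1 + \frac{1}{6} \cdot 169\right) - 2\right) + 1\right) \left(-6\right) = \left(\left(\left(-1 + \frac{169}{6}\right) - 2\right) + 1\right) \left(-6\right) = \left(\left(\frac{163}{6} - 2\right) + 1\right) \left(-6\right) = \left(\frac{151}{6} + 1\right) \left(-6\right) = \frac{157}{6} \left(-6\right) = -157$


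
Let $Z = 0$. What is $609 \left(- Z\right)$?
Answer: $0$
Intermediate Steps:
$609 \left(- Z\right) = 609 \left(\left(-1\right) 0\right) = 609 \cdot 0 = 0$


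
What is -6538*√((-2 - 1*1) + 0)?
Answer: -6538*I*√3 ≈ -11324.0*I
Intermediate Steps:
-6538*√((-2 - 1*1) + 0) = -6538*√((-2 - 1) + 0) = -6538*√(-3 + 0) = -6538*I*√3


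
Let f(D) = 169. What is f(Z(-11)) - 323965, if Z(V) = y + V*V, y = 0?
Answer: -323796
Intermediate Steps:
Z(V) = V² (Z(V) = 0 + V*V = 0 + V² = V²)
f(Z(-11)) - 323965 = 169 - 323965 = -323796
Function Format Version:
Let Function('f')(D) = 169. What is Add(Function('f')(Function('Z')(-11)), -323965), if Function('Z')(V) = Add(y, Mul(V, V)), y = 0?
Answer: -323796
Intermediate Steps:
Function('Z')(V) = Pow(V, 2) (Function('Z')(V) = Add(0, Mul(V, V)) = Add(0, Pow(V, 2)) = Pow(V, 2))
Add(Function('f')(Function('Z')(-11)), -323965) = Add(169, -323965) = -323796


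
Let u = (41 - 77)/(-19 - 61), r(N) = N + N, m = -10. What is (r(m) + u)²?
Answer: 152881/400 ≈ 382.20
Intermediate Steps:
r(N) = 2*N
u = 9/20 (u = -36/(-80) = -36*(-1/80) = 9/20 ≈ 0.45000)
(r(m) + u)² = (2*(-10) + 9/20)² = (-20 + 9/20)² = (-391/20)² = 152881/400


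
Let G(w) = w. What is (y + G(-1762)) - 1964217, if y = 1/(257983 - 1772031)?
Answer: -2976586572993/1514048 ≈ -1.9660e+6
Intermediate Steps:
y = -1/1514048 (y = 1/(-1514048) = -1/1514048 ≈ -6.6048e-7)
(y + G(-1762)) - 1964217 = (-1/1514048 - 1762) - 1964217 = -2667752577/1514048 - 1964217 = -2976586572993/1514048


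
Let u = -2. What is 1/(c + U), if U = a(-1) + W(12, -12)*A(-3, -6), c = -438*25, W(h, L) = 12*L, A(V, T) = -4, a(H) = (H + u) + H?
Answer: -1/10378 ≈ -9.6358e-5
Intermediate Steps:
a(H) = -2 + 2*H (a(H) = (H - 2) + H = (-2 + H) + H = -2 + 2*H)
c = -10950
U = 572 (U = (-2 + 2*(-1)) + (12*(-12))*(-4) = (-2 - 2) - 144*(-4) = -4 + 576 = 572)
1/(c + U) = 1/(-10950 + 572) = 1/(-10378) = -1/10378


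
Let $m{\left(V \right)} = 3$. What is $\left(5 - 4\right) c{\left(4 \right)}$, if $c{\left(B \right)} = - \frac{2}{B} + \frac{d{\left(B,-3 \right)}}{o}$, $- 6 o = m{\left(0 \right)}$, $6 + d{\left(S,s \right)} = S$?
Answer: $\frac{7}{2} \approx 3.5$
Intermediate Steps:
$d{\left(S,s \right)} = -6 + S$
$o = - \frac{1}{2}$ ($o = \left(- \frac{1}{6}\right) 3 = - \frac{1}{2} \approx -0.5$)
$c{\left(B \right)} = 12 - 2 B - \frac{2}{B}$ ($c{\left(B \right)} = - \frac{2}{B} + \frac{-6 + B}{- \frac{1}{2}} = - \frac{2}{B} + \left(-6 + B\right) \left(-2\right) = - \frac{2}{B} - \left(-12 + 2 B\right) = 12 - 2 B - \frac{2}{B}$)
$\left(5 - 4\right) c{\left(4 \right)} = \left(5 - 4\right) \left(12 - 8 - \frac{2}{4}\right) = 1 \left(12 - 8 - \frac{1}{2}\right) = 1 \cdot \frac{7}{2} = \frac{7}{2}$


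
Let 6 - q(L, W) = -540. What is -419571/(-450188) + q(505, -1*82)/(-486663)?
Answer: 67981292975/73029947548 ≈ 0.93087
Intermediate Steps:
q(L, W) = 546 (q(L, W) = 6 - 1*(-540) = 6 + 540 = 546)
-419571/(-450188) + q(505, -1*82)/(-486663) = -419571/(-450188) + 546/(-486663) = -419571*(-1/450188) + 546*(-1/486663) = 419571/450188 - 182/162221 = 67981292975/73029947548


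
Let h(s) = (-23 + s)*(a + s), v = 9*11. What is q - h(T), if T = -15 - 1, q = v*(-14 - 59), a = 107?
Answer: -3678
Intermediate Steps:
v = 99
q = -7227 (q = 99*(-14 - 59) = 99*(-73) = -7227)
T = -16
h(s) = (-23 + s)*(107 + s)
q - h(T) = -7227 - (-2461 + (-16)**2 + 84*(-16)) = -7227 - (-2461 + 256 - 1344) = -7227 - 1*(-3549) = -7227 + 3549 = -3678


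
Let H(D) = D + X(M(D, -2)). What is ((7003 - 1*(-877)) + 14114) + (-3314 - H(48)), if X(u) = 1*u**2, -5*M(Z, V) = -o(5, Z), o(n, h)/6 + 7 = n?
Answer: 465656/25 ≈ 18626.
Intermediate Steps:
o(n, h) = -42 + 6*n
M(Z, V) = -12/5 (M(Z, V) = -(-1)*(-42 + 6*5)/5 = -(-1)*(-42 + 30)/5 = -(-1)*(-12)/5 = -1/5*12 = -12/5)
X(u) = u**2
H(D) = 144/25 + D (H(D) = D + (-12/5)**2 = D + 144/25 = 144/25 + D)
((7003 - 1*(-877)) + 14114) + (-3314 - H(48)) = ((7003 - 1*(-877)) + 14114) + (-3314 - (144/25 + 48)) = ((7003 + 877) + 14114) + (-3314 - 1*1344/25) = (7880 + 14114) + (-3314 - 1344/25) = 21994 - 84194/25 = 465656/25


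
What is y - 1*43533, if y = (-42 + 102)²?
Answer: -39933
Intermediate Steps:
y = 3600 (y = 60² = 3600)
y - 1*43533 = 3600 - 1*43533 = 3600 - 43533 = -39933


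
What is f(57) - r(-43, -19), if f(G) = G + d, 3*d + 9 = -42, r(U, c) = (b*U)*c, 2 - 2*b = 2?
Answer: 40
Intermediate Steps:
b = 0 (b = 1 - ½*2 = 1 - 1 = 0)
r(U, c) = 0 (r(U, c) = (0*U)*c = 0*c = 0)
d = -17 (d = -3 + (⅓)*(-42) = -3 - 14 = -17)
f(G) = -17 + G (f(G) = G - 17 = -17 + G)
f(57) - r(-43, -19) = (-17 + 57) - 1*0 = 40 + 0 = 40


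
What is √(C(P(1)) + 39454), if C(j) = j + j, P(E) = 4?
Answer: √39462 ≈ 198.65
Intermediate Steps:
C(j) = 2*j
√(C(P(1)) + 39454) = √(2*4 + 39454) = √(8 + 39454) = √39462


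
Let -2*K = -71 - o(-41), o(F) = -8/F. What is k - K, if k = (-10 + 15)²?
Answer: -869/82 ≈ -10.598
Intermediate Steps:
K = 2919/82 (K = -(-71 - (-8)/(-41))/2 = -(-71 - (-8)*(-1)/41)/2 = -(-71 - 1*8/41)/2 = -(-71 - 8/41)/2 = -½*(-2919/41) = 2919/82 ≈ 35.598)
k = 25 (k = 5² = 25)
k - K = 25 - 1*2919/82 = 25 - 2919/82 = -869/82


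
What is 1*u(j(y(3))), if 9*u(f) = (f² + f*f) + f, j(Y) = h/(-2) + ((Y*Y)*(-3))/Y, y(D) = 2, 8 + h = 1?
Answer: 10/9 ≈ 1.1111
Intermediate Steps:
h = -7 (h = -8 + 1 = -7)
j(Y) = 7/2 - 3*Y (j(Y) = -7/(-2) + ((Y*Y)*(-3))/Y = -7*(-½) + (Y²*(-3))/Y = 7/2 + (-3*Y²)/Y = 7/2 - 3*Y)
u(f) = f/9 + 2*f²/9 (u(f) = ((f² + f*f) + f)/9 = ((f² + f²) + f)/9 = (2*f² + f)/9 = (f + 2*f²)/9 = f/9 + 2*f²/9)
1*u(j(y(3))) = 1*((7/2 - 3*2)*(1 + 2*(7/2 - 3*2))/9) = 1*((7/2 - 6)*(1 + 2*(7/2 - 6))/9) = 1*((⅑)*(-5/2)*(1 + 2*(-5/2))) = 1*((⅑)*(-5/2)*(1 - 5)) = 1*((⅑)*(-5/2)*(-4)) = 1*(10/9) = 10/9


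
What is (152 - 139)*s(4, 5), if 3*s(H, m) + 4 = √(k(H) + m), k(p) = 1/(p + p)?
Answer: -52/3 + 13*√82/12 ≈ -7.5233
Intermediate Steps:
k(p) = 1/(2*p)
s(H, m) = -4/3 + √(m + 1/(2*H))/3 (s(H, m) = -4/3 + √(1/(2*H) + m)/3 = -4/3 + √(m + 1/(2*H))/3)
(152 - 139)*s(4, 5) = (152 - 139)*(-4/3 + √2*√((1 + 2*4*5)/4)/6) = 13*(-4/3 + √2*√((1 + 40)/4)/6) = 13*(-4/3 + √2*√((¼)*41)/6) = 13*(-4/3 + √2*√(41/4)/6) = 13*(-4/3 + √2*(√41/2)/6) = 13*(-4/3 + √82/12) = -52/3 + 13*√82/12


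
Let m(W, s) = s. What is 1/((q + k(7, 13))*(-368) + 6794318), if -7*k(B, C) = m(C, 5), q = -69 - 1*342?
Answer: 7/48620802 ≈ 1.4397e-7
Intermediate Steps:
q = -411 (q = -69 - 342 = -411)
k(B, C) = -5/7 (k(B, C) = -1/7*5 = -5/7)
1/((q + k(7, 13))*(-368) + 6794318) = 1/((-411 - 5/7)*(-368) + 6794318) = 1/(-2882/7*(-368) + 6794318) = 1/(1060576/7 + 6794318) = 1/(48620802/7) = 7/48620802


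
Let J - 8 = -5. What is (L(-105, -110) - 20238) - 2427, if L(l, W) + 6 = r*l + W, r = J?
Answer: -23096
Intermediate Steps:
J = 3 (J = 8 - 5 = 3)
r = 3
L(l, W) = -6 + W + 3*l (L(l, W) = -6 + (3*l + W) = -6 + (W + 3*l) = -6 + W + 3*l)
(L(-105, -110) - 20238) - 2427 = ((-6 - 110 + 3*(-105)) - 20238) - 2427 = ((-6 - 110 - 315) - 20238) - 2427 = (-431 - 20238) - 2427 = -20669 - 2427 = -23096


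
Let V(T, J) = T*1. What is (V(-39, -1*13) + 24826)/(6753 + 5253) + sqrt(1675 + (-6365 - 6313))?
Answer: 24787/12006 + I*sqrt(11003) ≈ 2.0646 + 104.9*I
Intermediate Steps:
V(T, J) = T
(V(-39, -1*13) + 24826)/(6753 + 5253) + sqrt(1675 + (-6365 - 6313)) = (-39 + 24826)/(6753 + 5253) + sqrt(1675 + (-6365 - 6313)) = 24787/12006 + sqrt(1675 - 12678) = 24787*(1/12006) + sqrt(-11003) = 24787/12006 + I*sqrt(11003)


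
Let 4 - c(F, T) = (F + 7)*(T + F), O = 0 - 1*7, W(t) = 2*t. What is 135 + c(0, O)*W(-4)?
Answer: -289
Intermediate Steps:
O = -7 (O = 0 - 7 = -7)
c(F, T) = 4 - (7 + F)*(F + T) (c(F, T) = 4 - (F + 7)*(T + F) = 4 - (7 + F)*(F + T))
135 + c(0, O)*W(-4) = 135 + (4 - 1*0**2 - 7*0 - 7*(-7) - 1*0*(-7))*(2*(-4)) = 135 + (4 - 1*0 + 0 + 49 + 0)*(-8) = 135 + (4 + 0 + 0 + 49 + 0)*(-8) = 135 + 53*(-8) = 135 - 424 = -289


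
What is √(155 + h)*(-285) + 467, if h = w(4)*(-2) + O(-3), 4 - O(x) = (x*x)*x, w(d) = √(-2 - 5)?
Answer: 467 - 285*√(186 - 2*I*√7) ≈ -3420.3 + 55.283*I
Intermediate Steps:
w(d) = I*√7 (w(d) = √(-7) = I*√7)
O(x) = 4 - x³ (O(x) = 4 - x*x*x = 4 - x²*x = 4 - x³)
h = 31 - 2*I*√7 (h = (I*√7)*(-2) + (4 - 1*(-3)³) = -2*I*√7 + (4 - 1*(-27)) = -2*I*√7 + (4 + 27) = -2*I*√7 + 31 = 31 - 2*I*√7 ≈ 31.0 - 5.2915*I)
√(155 + h)*(-285) + 467 = √(155 + (31 - 2*I*√7))*(-285) + 467 = √(186 - 2*I*√7)*(-285) + 467 = -285*√(186 - 2*I*√7) + 467 = 467 - 285*√(186 - 2*I*√7)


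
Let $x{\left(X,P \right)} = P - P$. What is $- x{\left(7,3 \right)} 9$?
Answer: $0$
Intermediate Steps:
$x{\left(X,P \right)} = 0$
$- x{\left(7,3 \right)} 9 = \left(-1\right) 0 \cdot 9 = 0 \cdot 9 = 0$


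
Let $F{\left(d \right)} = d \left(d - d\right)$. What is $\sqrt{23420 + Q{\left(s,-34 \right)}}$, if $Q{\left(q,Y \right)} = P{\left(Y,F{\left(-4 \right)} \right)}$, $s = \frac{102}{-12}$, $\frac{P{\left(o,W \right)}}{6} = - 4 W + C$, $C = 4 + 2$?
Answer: $4 \sqrt{1466} \approx 153.15$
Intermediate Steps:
$F{\left(d \right)} = 0$ ($F{\left(d \right)} = d 0 = 0$)
$C = 6$
$P{\left(o,W \right)} = 36 - 24 W$ ($P{\left(o,W \right)} = 6 \left(- 4 W + 6\right) = 6 \left(6 - 4 W\right) = 36 - 24 W$)
$s = - \frac{17}{2}$ ($s = 102 \left(- \frac{1}{12}\right) = - \frac{17}{2} \approx -8.5$)
$Q{\left(q,Y \right)} = 36$ ($Q{\left(q,Y \right)} = 36 - 0 = 36 + 0 = 36$)
$\sqrt{23420 + Q{\left(s,-34 \right)}} = \sqrt{23420 + 36} = \sqrt{23456} = 4 \sqrt{1466}$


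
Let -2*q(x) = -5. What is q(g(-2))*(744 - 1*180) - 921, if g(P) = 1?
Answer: 489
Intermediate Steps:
q(x) = 5/2 (q(x) = -½*(-5) = 5/2)
q(g(-2))*(744 - 1*180) - 921 = 5*(744 - 1*180)/2 - 921 = 5*(744 - 180)/2 - 921 = (5/2)*564 - 921 = 1410 - 921 = 489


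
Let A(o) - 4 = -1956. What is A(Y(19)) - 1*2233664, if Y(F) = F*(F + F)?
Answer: -2235616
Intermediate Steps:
Y(F) = 2*F² (Y(F) = F*(2*F) = 2*F²)
A(o) = -1952 (A(o) = 4 - 1956 = -1952)
A(Y(19)) - 1*2233664 = -1952 - 1*2233664 = -1952 - 2233664 = -2235616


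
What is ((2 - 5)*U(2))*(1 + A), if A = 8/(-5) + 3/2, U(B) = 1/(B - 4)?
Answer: 27/20 ≈ 1.3500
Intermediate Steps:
U(B) = 1/(-4 + B)
A = -⅒ (A = 8*(-⅕) + 3*(½) = -8/5 + 3/2 = -⅒ ≈ -0.10000)
((2 - 5)*U(2))*(1 + A) = ((2 - 5)/(-4 + 2))*(1 - ⅒) = -3/(-2)*(9/10) = -3*(-½)*(9/10) = (3/2)*(9/10) = 27/20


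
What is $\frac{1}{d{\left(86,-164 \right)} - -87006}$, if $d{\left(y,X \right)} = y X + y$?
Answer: $\frac{1}{72988} \approx 1.3701 \cdot 10^{-5}$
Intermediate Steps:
$d{\left(y,X \right)} = y + X y$ ($d{\left(y,X \right)} = X y + y = y + X y$)
$\frac{1}{d{\left(86,-164 \right)} - -87006} = \frac{1}{86 \left(1 - 164\right) - -87006} = \frac{1}{86 \left(-163\right) + 87006} = \frac{1}{-14018 + 87006} = \frac{1}{72988}$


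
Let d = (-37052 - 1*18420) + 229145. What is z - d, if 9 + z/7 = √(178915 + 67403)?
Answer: -173736 + 7*√246318 ≈ -1.7026e+5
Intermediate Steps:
d = 173673 (d = (-37052 - 18420) + 229145 = -55472 + 229145 = 173673)
z = -63 + 7*√246318 (z = -63 + 7*√(178915 + 67403) = -63 + 7*√246318 ≈ 3411.1)
z - d = (-63 + 7*√246318) - 1*173673 = (-63 + 7*√246318) - 173673 = -173736 + 7*√246318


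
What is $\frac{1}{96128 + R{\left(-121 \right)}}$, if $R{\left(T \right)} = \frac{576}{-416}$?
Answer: $\frac{13}{1249646} \approx 1.0403 \cdot 10^{-5}$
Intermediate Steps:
$R{\left(T \right)} = - \frac{18}{13}$ ($R{\left(T \right)} = 576 \left(- \frac{1}{416}\right) = - \frac{18}{13}$)
$\frac{1}{96128 + R{\left(-121 \right)}} = \frac{1}{96128 - \frac{18}{13}} = \frac{1}{\frac{1249646}{13}} = \frac{13}{1249646}$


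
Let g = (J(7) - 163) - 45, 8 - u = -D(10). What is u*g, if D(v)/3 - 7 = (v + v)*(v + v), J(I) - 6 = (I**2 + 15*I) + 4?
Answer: -54076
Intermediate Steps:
J(I) = 10 + I**2 + 15*I (J(I) = 6 + ((I**2 + 15*I) + 4) = 6 + (4 + I**2 + 15*I) = 10 + I**2 + 15*I)
D(v) = 21 + 12*v**2 (D(v) = 21 + 3*((v + v)*(v + v)) = 21 + 3*((2*v)*(2*v)) = 21 + 3*(4*v**2) = 21 + 12*v**2)
u = 1229 (u = 8 - (-1)*(21 + 12*10**2) = 8 - (-1)*(21 + 12*100) = 8 - (-1)*(21 + 1200) = 8 - (-1)*1221 = 8 - 1*(-1221) = 8 + 1221 = 1229)
g = -44 (g = ((10 + 7**2 + 15*7) - 163) - 45 = ((10 + 49 + 105) - 163) - 45 = (164 - 163) - 45 = 1 - 45 = -44)
u*g = 1229*(-44) = -54076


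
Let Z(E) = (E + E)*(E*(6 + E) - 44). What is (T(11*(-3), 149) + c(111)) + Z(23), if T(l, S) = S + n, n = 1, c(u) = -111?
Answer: 28697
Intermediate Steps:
T(l, S) = 1 + S (T(l, S) = S + 1 = 1 + S)
Z(E) = 2*E*(-44 + E*(6 + E)) (Z(E) = (2*E)*(-44 + E*(6 + E)) = 2*E*(-44 + E*(6 + E)))
(T(11*(-3), 149) + c(111)) + Z(23) = ((1 + 149) - 111) + 2*23*(-44 + 23² + 6*23) = (150 - 111) + 2*23*(-44 + 529 + 138) = 39 + 2*23*623 = 39 + 28658 = 28697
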